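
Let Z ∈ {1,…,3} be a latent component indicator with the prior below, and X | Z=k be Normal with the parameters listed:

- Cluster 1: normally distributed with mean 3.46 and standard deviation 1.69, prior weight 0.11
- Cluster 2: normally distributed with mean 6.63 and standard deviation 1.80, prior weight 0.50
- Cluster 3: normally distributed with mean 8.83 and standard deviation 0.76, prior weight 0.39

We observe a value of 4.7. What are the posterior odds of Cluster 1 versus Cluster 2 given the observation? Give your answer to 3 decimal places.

Since P(k|x) ∝ π_k f_k(x), the posterior odds are π_i f_i(x) / (π_j f_j(x)).
Component likelihoods at x = 4.7:
  L_1 = (1/(1.69·√(2π)))·exp(−(4.7−3.46)²/(2·1.69²)) = 0.236061·exp(-0.26918) = 0.180352
  L_2 = (1/(1.80·√(2π)))·exp(−(4.7−6.63)²/(2·1.80²)) = 0.221635·exp(-0.57483) = 0.124736
  L_3 = (1/(0.76·√(2π)))·exp(−(4.7−8.83)²/(2·0.76²)) = 0.524924·exp(-14.76532) = 2.03048e-07
0.0198387 / 0.062368 ≈ 0.318

0.318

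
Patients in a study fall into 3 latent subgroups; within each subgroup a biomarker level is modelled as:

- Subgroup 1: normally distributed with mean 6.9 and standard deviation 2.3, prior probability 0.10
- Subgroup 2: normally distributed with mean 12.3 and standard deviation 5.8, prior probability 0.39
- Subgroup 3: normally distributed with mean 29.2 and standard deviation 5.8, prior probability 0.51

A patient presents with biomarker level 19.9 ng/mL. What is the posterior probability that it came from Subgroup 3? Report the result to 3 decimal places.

0.460

The responsibility of component k is w_k f_k(x) divided by Σ_j w_j f_j(x).
Component likelihoods at x = 19.9 ng/mL:
  f_1 = 2.00431e-08
  f_2 = 0.0291501
  f_3 = 0.0190189
Unnormalised posteriors:
  w_1·f_1 = 0.10 × 2.00431e-08 = 2.00431e-09
  w_2·f_2 = 0.39 × 0.0291501 = 0.0113685
  w_3·f_3 = 0.51 × 0.0190189 = 0.00969966
Evidence: 2.00431e-09 + 0.0113685 + 0.00969966 = 0.0210682
Responsibility of Subgroup 3: 0.00969966 / 0.0210682 ≈ 0.460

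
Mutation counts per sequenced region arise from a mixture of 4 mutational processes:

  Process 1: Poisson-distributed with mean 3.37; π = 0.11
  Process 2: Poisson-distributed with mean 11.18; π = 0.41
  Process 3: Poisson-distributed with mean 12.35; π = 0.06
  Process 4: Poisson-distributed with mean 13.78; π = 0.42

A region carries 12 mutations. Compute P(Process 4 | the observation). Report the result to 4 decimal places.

0.4485

By Bayes' theorem, P(k | x) = π_k f_k(x) / Σ_j π_j f_j(x).
Poisson probabilities:
  f_1 = 0.000154046
  f_2 = 0.111059
  f_3 = 0.113797
  f_4 = 0.101409
Multiply by the mixture weights:
  π_1·f_1 = 0.11 × 0.000154046 = 1.6945e-05
  π_2·f_2 = 0.41 × 0.111059 = 0.045534
  π_3·f_3 = 0.06 × 0.113797 = 0.0068278
  π_4·f_4 = 0.42 × 0.101409 = 0.0425917
Evidence: 1.6945e-05 + 0.045534 + 0.0068278 + 0.0425917 = 0.0949705
So the posterior for Process 4 is 0.0425917 / 0.0949705 ≈ 0.4485.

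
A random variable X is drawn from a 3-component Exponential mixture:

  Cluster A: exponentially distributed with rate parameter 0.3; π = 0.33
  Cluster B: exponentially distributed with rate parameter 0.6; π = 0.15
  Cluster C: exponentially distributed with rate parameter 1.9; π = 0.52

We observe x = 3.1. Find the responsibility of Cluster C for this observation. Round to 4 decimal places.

Apply Bayes' rule: the posterior for each component is proportional to its prior times its likelihood at x.
Exponential densities:
  f_A = 0.3·e^(−0.3·3.1) = 0.3·e^(−0.9300) = 0.118366
  f_B = 0.6·e^(−0.6·3.1) = 0.6·e^(−1.8600) = 0.0934036
  f_C = 1.9·e^(−1.9·3.1) = 1.9·e^(−5.8900) = 0.00525726
Multiply by the mixture weights:
  π_A·f_A = 0.33 × 0.118366 = 0.0390608
  π_B·f_B = 0.15 × 0.0934036 = 0.0140105
  π_C·f_C = 0.52 × 0.00525726 = 0.00273377
Sum: 0.0390608 + 0.0140105 + 0.00273377 = 0.0558051
P(Cluster C | x) ≈ 0.0490

0.0490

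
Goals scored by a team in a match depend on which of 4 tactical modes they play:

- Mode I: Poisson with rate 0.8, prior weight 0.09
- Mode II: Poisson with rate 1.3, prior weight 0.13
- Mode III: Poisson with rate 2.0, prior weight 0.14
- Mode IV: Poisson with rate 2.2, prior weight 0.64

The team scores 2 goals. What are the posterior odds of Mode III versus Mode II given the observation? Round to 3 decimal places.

Only the two components matter; the odds are (w_i f_i(x)) / (w_j f_j(x)).
Component likelihoods at x = 2 goals:
  L_I = e^(−0.8)·0.8^2/2! = 0.143785
  L_II = e^(−1.3)·1.3^2/2! = 0.230289
  L_III = e^(−2.0)·2.0^2/2! = 0.270671
  L_IV = e^(−2.2)·2.2^2/2! = 0.268144
0.0378939 / 0.0299376 ≈ 1.266

1.266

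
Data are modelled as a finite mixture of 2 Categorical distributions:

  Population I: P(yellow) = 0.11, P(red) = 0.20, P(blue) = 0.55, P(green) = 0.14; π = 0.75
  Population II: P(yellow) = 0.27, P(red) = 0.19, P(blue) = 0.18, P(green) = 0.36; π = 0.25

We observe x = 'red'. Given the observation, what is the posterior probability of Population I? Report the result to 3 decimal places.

Posterior ∝ prior × likelihood, so P(k | x) ∝ π_k f_k(x); normalise over all components.
Categorical probabilities:
  L_I = P(red | comp) = 0.20
  L_II = P(red | comp) = 0.19
Weight by the priors:
  π_I·L_I = 0.75 × 0.2 = 0.15
  π_II·L_II = 0.25 × 0.19 = 0.0475
Sum: 0.15 + 0.0475 = 0.1975
P(Population I | 'red') = 0.15 / 0.1975 ≈ 0.759

0.759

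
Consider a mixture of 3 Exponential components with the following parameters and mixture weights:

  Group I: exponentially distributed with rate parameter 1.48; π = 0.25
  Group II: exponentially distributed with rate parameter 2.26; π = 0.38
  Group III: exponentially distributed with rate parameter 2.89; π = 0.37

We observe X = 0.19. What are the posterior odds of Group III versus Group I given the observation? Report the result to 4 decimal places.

Posterior odds = (π_i f_i(x)) / (π_j f_j(x)); the normalising sum cancels.
Component likelihoods at x = 0.19:
  L_I = 1.48·e^(−1.48·0.19) = 1.48·e^(−0.2812) = 1.11722
  L_II = 2.26·e^(−2.26·0.19) = 2.26·e^(−0.4294) = 1.47103
  L_III = 2.89·e^(−2.89·0.19) = 2.89·e^(−0.5491) = 1.66889
Odds = (0.37/0.25) × (1.66889/1.11722) = 1.48 × 1.49379 ≈ 2.2108

2.2108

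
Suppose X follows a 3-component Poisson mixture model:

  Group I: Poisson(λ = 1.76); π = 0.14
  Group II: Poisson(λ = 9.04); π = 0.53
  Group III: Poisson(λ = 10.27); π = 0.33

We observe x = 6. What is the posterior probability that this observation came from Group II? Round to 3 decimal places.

0.708

P(component k | x) = π_k·f_k(x) / marginal(x), where marginal(x) = Σ_j π_j·f_j(x).
Evaluate each component's likelihood at the observed value:
  L_I = 0.00710207
  L_II = 0.0898785
  L_III = 0.0564788
Weight by the priors:
  π_I·L_I = 0.14 × 0.00710207 = 0.00099429
  π_II·L_II = 0.53 × 0.0898785 = 0.0476356
  π_III·L_III = 0.33 × 0.0564788 = 0.018638
Normaliser: 0.00099429 + 0.0476356 + 0.018638 = 0.0672679
Responsibility of Group II: 0.0476356 / 0.0672679 ≈ 0.708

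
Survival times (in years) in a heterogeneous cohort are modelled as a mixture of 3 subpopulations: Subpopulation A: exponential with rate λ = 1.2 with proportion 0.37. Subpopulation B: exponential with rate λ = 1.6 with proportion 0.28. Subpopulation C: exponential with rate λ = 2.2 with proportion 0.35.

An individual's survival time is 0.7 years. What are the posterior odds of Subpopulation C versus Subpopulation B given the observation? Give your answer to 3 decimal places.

Only the two components matter; the odds are (w_i f_i(x)) / (w_j f_j(x)).
Evaluate each component's likelihood at the observed value:
  p_A = 0.518053
  p_B = 0.522048
  p_C = 0.471638
Posterior odds = (w_C·p_C) / (w_B·p_B) = (0.35·0.471638) / (0.28·0.522048) = 0.165073 / 0.146173 ≈ 1.129

1.129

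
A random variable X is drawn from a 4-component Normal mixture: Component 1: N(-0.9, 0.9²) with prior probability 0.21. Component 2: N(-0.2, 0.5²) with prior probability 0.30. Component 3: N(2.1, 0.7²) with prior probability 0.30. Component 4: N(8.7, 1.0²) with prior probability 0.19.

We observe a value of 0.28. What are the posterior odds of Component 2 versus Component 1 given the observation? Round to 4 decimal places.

The posterior odds equal the prior odds times the likelihood ratio: (π_i/π_j)·(f_i(x)/f_j(x)).
Normal densities:
  L_1 = (1/(0.9·√(2π)))·exp(−(0.28−-0.9)²/(2·0.9²)) = 0.443269·exp(-0.85951) = 0.187667
  L_2 = (1/(0.5·√(2π)))·exp(−(0.28−-0.2)²/(2·0.5²)) = 0.797885·exp(-0.46080) = 0.503289
  L_3 = (1/(0.7·√(2π)))·exp(−(0.28−2.1)²/(2·0.7²)) = 0.569918·exp(-3.38000) = 0.0194042
  L_4 = (1/(1.0·√(2π)))·exp(−(0.28−8.7)²/(2·1.0²)) = 0.398942·exp(-35.44820) = 1.60677e-16
0.150987 / 0.0394101 ≈ 3.8312

3.8312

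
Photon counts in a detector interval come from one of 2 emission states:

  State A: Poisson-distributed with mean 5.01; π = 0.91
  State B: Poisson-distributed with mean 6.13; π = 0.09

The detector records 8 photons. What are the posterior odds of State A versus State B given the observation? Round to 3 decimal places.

Only the two components matter; the odds are (w_i f_i(x)) / (w_j f_j(x)).
Evaluate each component's likelihood at the observed value:
  f_A = 0.0656698
  f_B = 0.107631
Posterior odds = (w_A·f_A) / (w_B·f_B) = (0.91·0.0656698) / (0.09·0.107631) = 0.0597596 / 0.00968681 ≈ 6.169

6.169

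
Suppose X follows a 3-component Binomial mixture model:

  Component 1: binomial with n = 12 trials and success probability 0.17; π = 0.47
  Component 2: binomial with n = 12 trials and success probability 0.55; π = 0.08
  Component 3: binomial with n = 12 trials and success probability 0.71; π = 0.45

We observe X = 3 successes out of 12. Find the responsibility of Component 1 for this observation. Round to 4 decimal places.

0.9721

Apply Bayes' rule: the posterior for each component is proportional to its prior times its likelihood at x.
Component likelihoods at x = 3 successes out of 12:
  p_1 = 0.202056
  p_2 = 0.0276964
  p_3 = 0.0011423
Prior × likelihood for each component:
  P(Z=1)·p_1 = 0.47 × 0.202056 = 0.0949664
  P(Z=2)·p_2 = 0.08 × 0.0276964 = 0.00221571
  P(Z=3)·p_3 = 0.45 × 0.0011423 = 0.000514034
Marginal: 0.0949664 + 0.00221571 + 0.000514034 = 0.0976962
So the posterior for Component 1 is 0.0949664 / 0.0976962 ≈ 0.9721.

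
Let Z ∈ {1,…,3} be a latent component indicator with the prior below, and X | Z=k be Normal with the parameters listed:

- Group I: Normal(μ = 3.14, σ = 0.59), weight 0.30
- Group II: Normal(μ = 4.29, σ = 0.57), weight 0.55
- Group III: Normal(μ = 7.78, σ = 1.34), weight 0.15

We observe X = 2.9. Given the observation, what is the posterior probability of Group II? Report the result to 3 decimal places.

0.095

The responsibility of component k is w_k f_k(x) divided by Σ_j w_j f_j(x).
Evaluate each component's likelihood at the observed value:
  f_I = 0.622482
  f_II = 0.0357861
  f_III = 0.000392518
Weight by the priors:
  w_I·f_I = 0.30 × 0.622482 = 0.186745
  w_II·f_II = 0.55 × 0.0357861 = 0.0196823
  w_III·f_III = 0.15 × 0.000392518 = 5.88776e-05
Marginal: 0.186745 + 0.0196823 + 5.88776e-05 = 0.206486
Responsibility of Group II: 0.0196823 / 0.206486 ≈ 0.095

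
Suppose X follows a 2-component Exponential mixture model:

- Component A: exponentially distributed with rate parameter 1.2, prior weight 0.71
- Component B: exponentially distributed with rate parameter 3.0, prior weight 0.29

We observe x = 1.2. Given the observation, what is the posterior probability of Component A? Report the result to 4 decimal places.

The responsibility of component k is π_k f_k(x) divided by Σ_j π_j f_j(x).
Component likelihoods at x = 1.2:
  L_A = 0.284313
  L_B = 0.0819712
Multiply by the mixture weights:
  π_A·L_A = 0.71 × 0.284313 = 0.201862
  π_B·L_B = 0.29 × 0.0819712 = 0.0237716
Normaliser: 0.201862 + 0.0237716 = 0.225634
P(Component A | the observation) = 0.201862 / 0.225634 ≈ 0.8946

0.8946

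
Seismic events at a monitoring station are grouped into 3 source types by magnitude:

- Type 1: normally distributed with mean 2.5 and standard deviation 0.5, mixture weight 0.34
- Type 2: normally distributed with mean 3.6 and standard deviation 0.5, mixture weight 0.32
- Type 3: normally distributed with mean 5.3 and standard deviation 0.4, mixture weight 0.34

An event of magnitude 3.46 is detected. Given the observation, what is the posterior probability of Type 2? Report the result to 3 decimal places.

P(component k | x) = P(Z=k)·f_k(x) / marginal(x), where marginal(x) = Σ_j P(Z=j)·f_j(x).
Evaluate each component's likelihood at the observed value:
  p_1 = 0.126313
  p_2 = 0.767213
  p_3 = 2.53521e-05
Unnormalised posteriors:
  P(Z=1)·p_1 = 0.34 × 0.126313 = 0.0429465
  P(Z=2)·p_2 = 0.32 × 0.767213 = 0.245508
  P(Z=3)·p_3 = 0.34 × 2.53521e-05 = 8.61972e-06
Normaliser: 0.0429465 + 0.245508 + 8.61972e-06 = 0.288463
Responsibility of Type 2: 0.245508 / 0.288463 ≈ 0.851

0.851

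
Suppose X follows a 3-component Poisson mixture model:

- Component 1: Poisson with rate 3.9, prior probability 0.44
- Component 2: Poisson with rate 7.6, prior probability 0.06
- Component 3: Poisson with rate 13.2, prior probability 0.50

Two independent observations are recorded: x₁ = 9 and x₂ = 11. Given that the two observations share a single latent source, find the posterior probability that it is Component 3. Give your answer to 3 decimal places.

0.875

Posterior ∝ prior × likelihood, so P(k | x) ∝ π_k f_k(x); normalise over all components.
Since both observations come from the same component, the likelihood for component k is f_k(x₁)·f_k(x₂).
  f_1 = [e^(−3.9)·3.9^9/9! = 0.0116431] × [0.00160993] = 1.87446e-05
  f_2 = [e^(−7.6)·7.6^9/9! = 0.11666] × [0.061257] = 0.00714623
  f_3 = [e^(−13.2)·13.2^9/9! = 0.0620462] × [0.0982812] = 0.00609797
Unnormalised posteriors:
  π_1·f_1 = 0.44 × 1.87446e-05 = 8.24763e-06
  π_2·f_2 = 0.06 × 0.00714623 = 0.000428774
  π_3·f_3 = 0.50 × 0.00609797 = 0.00304899
Evidence: 8.24763e-06 + 0.000428774 + 0.00304899 = 0.00348601
P(Component 3 | x) = 0.00304899 / 0.00348601 ≈ 0.875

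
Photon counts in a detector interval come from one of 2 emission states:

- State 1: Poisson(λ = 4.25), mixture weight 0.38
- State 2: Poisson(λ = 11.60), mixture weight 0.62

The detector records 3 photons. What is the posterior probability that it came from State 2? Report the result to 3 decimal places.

P(component k | x) = π_k·f_k(x) / marginal(x), where marginal(x) = Σ_j π_j·f_j(x).
Component likelihoods at x = 3 photons:
  p_1 = e^(−4.25)·4.25^3/3! = 0.1825
  p_2 = e^(−11.60)·11.60^3/3! = 0.00238455
Prior × likelihood for each component:
  π_1·p_1 = 0.38 × 0.1825 = 0.0693502
  π_2·p_2 = 0.62 × 0.00238455 = 0.00147842
Sum: 0.0693502 + 0.00147842 = 0.0708286
So the posterior for State 2 is 0.00147842 / 0.0708286 ≈ 0.021.

0.021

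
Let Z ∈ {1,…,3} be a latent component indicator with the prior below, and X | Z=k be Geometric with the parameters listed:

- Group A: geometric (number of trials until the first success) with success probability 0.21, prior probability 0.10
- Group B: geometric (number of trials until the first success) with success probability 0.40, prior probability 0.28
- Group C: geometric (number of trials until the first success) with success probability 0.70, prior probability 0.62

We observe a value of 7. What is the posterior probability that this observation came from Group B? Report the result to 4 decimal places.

P(component k | x) = π_k·f_k(x) / marginal(x), where marginal(x) = Σ_j π_j·f_j(x).
Evaluate each component's likelihood at the observed value:
  L_A = 0.21·(1−0.21)^6 = 0.21·0.243087 = 0.0510484
  L_B = 0.40·(1−0.40)^6 = 0.40·0.046656 = 0.0186624
  L_C = 0.70·(1−0.70)^6 = 0.70·0.000729 = 0.0005103
Prior × likelihood for each component:
  π_A·L_A = 0.10 × 0.0510484 = 0.00510484
  π_B·L_B = 0.28 × 0.0186624 = 0.00522547
  π_C·L_C = 0.62 × 0.0005103 = 0.000316386
Normaliser: 0.00510484 + 0.00522547 + 0.000316386 = 0.0106467
P(Group B | data) ≈ 0.4908

0.4908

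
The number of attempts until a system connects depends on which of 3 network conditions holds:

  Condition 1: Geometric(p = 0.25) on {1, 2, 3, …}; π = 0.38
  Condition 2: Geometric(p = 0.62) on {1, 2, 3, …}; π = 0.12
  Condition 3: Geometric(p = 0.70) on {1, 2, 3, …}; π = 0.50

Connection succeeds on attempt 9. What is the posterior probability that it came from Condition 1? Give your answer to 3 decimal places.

0.994

Apply Bayes' rule: the posterior for each component is proportional to its prior times its likelihood at x.
Evaluate each component's likelihood at the observed value:
  p_1 = 0.25·(1−0.25)^8 = 0.25·0.100113 = 0.0250282
  p_2 = 0.62·(1−0.62)^8 = 0.62·0.000434779 = 0.000269563
  p_3 = 0.70·(1−0.70)^8 = 0.70·6.561e-05 = 4.5927e-05
Prior × likelihood for each component:
  π_1·p_1 = 0.38 × 0.0250282 = 0.00951073
  π_2·p_2 = 0.12 × 0.000269563 = 3.23476e-05
  π_3·p_3 = 0.50 × 4.5927e-05 = 2.29635e-05
Evidence: 0.00951073 + 3.23476e-05 + 2.29635e-05 = 0.00956604
P(Condition 1 | x) ≈ 0.994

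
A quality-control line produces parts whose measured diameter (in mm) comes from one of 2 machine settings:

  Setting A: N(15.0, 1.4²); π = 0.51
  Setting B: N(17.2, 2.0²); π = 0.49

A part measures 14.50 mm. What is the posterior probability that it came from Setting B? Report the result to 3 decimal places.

0.224

By Bayes' theorem, P(k | x) = P(Z=k) f_k(x) / Σ_j P(Z=j) f_j(x).
Component likelihoods at x = 14.50 mm:
  p_A = (1/(1.4·√(2π)))·exp(−(14.50−15.0)²/(2·1.4²)) = 0.284959·exp(-0.06378) = 0.267353
  p_B = (1/(2.0·√(2π)))·exp(−(14.50−17.2)²/(2·2.0²)) = 0.199471·exp(-0.91125) = 0.0801917
Prior × likelihood for each component:
  P(Z=A)·p_A = 0.51 × 0.267353 = 0.13635
  P(Z=B)·p_B = 0.49 × 0.0801917 = 0.0392939
Sum: 0.13635 + 0.0392939 = 0.175644
So the posterior for Setting B is 0.0392939 / 0.175644 ≈ 0.224.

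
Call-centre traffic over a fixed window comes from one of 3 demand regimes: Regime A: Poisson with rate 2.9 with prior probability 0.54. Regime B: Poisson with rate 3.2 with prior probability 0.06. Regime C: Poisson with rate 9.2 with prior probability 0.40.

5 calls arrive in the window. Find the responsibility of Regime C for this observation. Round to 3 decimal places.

0.278

The responsibility of component k is π_k f_k(x) divided by Σ_j π_j f_j(x).
Evaluate each component's likelihood at the observed value:
  p_A = e^(−2.9)·2.9^5/5! = 0.0940491
  p_B = e^(−3.2)·3.2^5/5! = 0.113979
  p_C = e^(−9.2)·9.2^5/5! = 0.0554943
Unnormalised posteriors:
  π_A·p_A = 0.54 × 0.0940491 = 0.0507865
  π_B·p_B = 0.06 × 0.113979 = 0.00683876
  π_C·p_C = 0.40 × 0.0554943 = 0.0221977
Evidence: 0.0507865 + 0.00683876 + 0.0221977 = 0.079823
P(Regime C | x) = 0.0221977 / 0.079823 ≈ 0.278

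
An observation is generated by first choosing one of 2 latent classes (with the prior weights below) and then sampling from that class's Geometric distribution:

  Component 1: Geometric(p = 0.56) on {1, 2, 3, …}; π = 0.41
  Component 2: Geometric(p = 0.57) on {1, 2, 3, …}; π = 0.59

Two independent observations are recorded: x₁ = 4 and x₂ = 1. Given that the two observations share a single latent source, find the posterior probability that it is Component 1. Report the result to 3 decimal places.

0.418

P(component k | x) = P(Z=k)·f_k(x) / marginal(x), where marginal(x) = Σ_j P(Z=j)·f_j(x).
Since both observations come from the same component, the likelihood for component k is f_k(x₁)·f_k(x₂).
  f_1 = [0.56·(1−0.56)^3 = 0.56·0.085184 = 0.047703] × [0.56] = 0.0267137
  f_2 = [0.57·(1−0.57)^3 = 0.57·0.079507 = 0.045319] × [0.57] = 0.0258318
Prior × likelihood for each component:
  P(Z=1)·f_1 = 0.41 × 0.0267137 = 0.0109526
  P(Z=2)·f_2 = 0.59 × 0.0258318 = 0.0152408
Marginal: 0.0109526 + 0.0152408 = 0.0261934
P(Component 1 | x₁,x₂) = 0.0109526 / 0.0261934 ≈ 0.418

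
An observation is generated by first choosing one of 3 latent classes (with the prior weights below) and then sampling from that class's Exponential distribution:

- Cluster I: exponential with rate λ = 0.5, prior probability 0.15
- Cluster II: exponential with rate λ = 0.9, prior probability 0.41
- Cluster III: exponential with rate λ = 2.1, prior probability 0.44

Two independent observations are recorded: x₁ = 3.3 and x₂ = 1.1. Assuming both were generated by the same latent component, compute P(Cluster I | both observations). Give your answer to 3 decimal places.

0.389

The responsibility of component k is P(Z=k) f_k(x) divided by Σ_j P(Z=j) f_j(x).
Since both observations come from the same component, the likelihood for component k is f_k(x₁)·f_k(x₂).
  f_I = [0.5·e^(−0.5·3.3) = 0.5·e^(−1.6500) = 0.096025] × [0.288475] = 0.0277008
  f_II = [0.9·e^(−0.9·3.3) = 0.9·e^(−2.9700) = 0.046173] × [0.334419] = 0.0154411
  f_III = [2.1·e^(−2.1·3.3) = 2.1·e^(−6.9300) = 0.0020538] × [0.208449] = 0.000428112
Multiply by the mixture weights:
  P(Z=I)·f_I = 0.15 × 0.0277008 = 0.00415512
  P(Z=II)·f_II = 0.41 × 0.0154411 = 0.00633086
  P(Z=III)·f_III = 0.44 × 0.000428112 = 0.000188369
Sum: 0.00415512 + 0.00633086 + 0.000188369 = 0.0106743
Responsibility of Cluster I: 0.00415512 / 0.0106743 ≈ 0.389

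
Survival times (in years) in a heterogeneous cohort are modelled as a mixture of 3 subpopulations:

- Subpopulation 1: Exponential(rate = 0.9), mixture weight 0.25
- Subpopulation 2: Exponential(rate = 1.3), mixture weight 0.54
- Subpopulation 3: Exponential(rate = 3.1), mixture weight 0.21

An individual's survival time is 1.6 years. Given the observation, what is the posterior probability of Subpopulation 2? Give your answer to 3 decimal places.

By Bayes' theorem, P(k | x) = w_k f_k(x) / Σ_j w_j f_j(x).
Evaluate each component's likelihood at the observed value:
  p_1 = 0.9·e^(−0.9·1.6) = 0.9·e^(−1.4400) = 0.213235
  p_2 = 1.3·e^(−1.3·1.6) = 1.3·e^(−2.0800) = 0.162409
  p_3 = 3.1·e^(−3.1·1.6) = 3.1·e^(−4.9600) = 0.0217401
Multiply by the mixture weights:
  w_1·p_1 = 0.25 × 0.213235 = 0.0533087
  w_2·p_2 = 0.54 × 0.162409 = 0.087701
  w_3·p_3 = 0.21 × 0.0217401 = 0.00456542
Normaliser: 0.0533087 + 0.087701 + 0.00456542 = 0.145575
Responsibility of Subpopulation 2: 0.087701 / 0.145575 ≈ 0.602

0.602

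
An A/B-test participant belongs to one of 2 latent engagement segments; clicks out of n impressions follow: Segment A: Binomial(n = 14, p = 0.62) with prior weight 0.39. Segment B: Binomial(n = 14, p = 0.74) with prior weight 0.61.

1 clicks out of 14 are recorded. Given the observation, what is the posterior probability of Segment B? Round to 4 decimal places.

Posterior ∝ prior × likelihood, so P(k | x) ∝ π_k f_k(x); normalise over all components.
Binomial probabilities:
  f_A = C(14,1)·0.62^1·0.38^13 = 14·0.62·3.44498e-06 = 2.99024e-05
  f_B = C(14,1)·0.74^1·0.26^13 = 14·0.74·2.48115e-08 = 2.57047e-07
Weight by the priors:
  π_A·f_A = 0.39 × 2.99024e-05 = 1.16619e-05
  π_B·f_B = 0.61 × 2.57047e-07 = 1.56799e-07
Denominator: 1.16619e-05 + 1.56799e-07 = 1.18187e-05
Responsibility of Segment B: 1.56799e-07 / 1.18187e-05 ≈ 0.0133

0.0133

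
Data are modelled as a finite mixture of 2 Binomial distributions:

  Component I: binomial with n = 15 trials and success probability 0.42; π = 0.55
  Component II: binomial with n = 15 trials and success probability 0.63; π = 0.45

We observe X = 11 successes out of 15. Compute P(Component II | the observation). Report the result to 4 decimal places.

0.9214

Posterior ∝ prior × likelihood, so P(k | x) ∝ π_k f_k(x); normalise over all components.
Evaluate each component's likelihood at the observed value:
  f_I = 0.0110812
  f_II = 0.15874
Multiply by the mixture weights:
  π_I·f_I = 0.55 × 0.0110812 = 0.00609466
  π_II·f_II = 0.45 × 0.15874 = 0.0714329
Denominator: 0.00609466 + 0.0714329 = 0.0775275
So the posterior for Component II is 0.0714329 / 0.0775275 ≈ 0.9214.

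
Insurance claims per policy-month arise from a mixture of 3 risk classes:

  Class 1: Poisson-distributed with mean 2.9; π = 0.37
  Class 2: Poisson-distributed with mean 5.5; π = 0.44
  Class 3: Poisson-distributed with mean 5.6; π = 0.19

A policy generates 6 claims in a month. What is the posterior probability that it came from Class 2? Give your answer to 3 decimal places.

By Bayes' theorem, P(k | x) = π_k f_k(x) / Σ_j π_j f_j(x).
Evaluate each component's likelihood at the observed value:
  L_1 = e^(−2.9)·2.9^6/6! = 0.0454571
  L_2 = e^(−5.5)·5.5^6/6! = 0.157117
  L_3 = e^(−5.6)·5.6^6/6! = 0.158397
Weight by the priors:
  π_1·L_1 = 0.37 × 0.0454571 = 0.0168191
  π_2·L_2 = 0.44 × 0.157117 = 0.0691316
  π_3·L_3 = 0.19 × 0.158397 = 0.0300954
Sum: 0.0168191 + 0.0691316 + 0.0300954 = 0.116046
Responsibility of Class 2: 0.0691316 / 0.116046 ≈ 0.596

0.596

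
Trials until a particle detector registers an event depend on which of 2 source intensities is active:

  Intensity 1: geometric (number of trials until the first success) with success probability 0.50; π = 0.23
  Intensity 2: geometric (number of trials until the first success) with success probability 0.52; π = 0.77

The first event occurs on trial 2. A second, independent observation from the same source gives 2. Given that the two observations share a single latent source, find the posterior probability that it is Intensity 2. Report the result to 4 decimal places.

P(component k | x) = P(Z=k)·f_k(x) / marginal(x), where marginal(x) = Σ_j P(Z=j)·f_j(x).
Since both observations come from the same component, the likelihood for component k is f_k(x₁)·f_k(x₂).
  p_1 = [0.25] × [0.25] = 0.0625
  p_2 = [0.2496] × [0.2496] = 0.0623002
Prior × likelihood for each component:
  P(Z=1)·p_1 = 0.23 × 0.0625 = 0.014375
  P(Z=2)·p_2 = 0.77 × 0.0623002 = 0.0479711
Normaliser: 0.014375 + 0.0479711 = 0.0623461
So the posterior for Intensity 2 is 0.0479711 / 0.0623461 ≈ 0.7694.

0.7694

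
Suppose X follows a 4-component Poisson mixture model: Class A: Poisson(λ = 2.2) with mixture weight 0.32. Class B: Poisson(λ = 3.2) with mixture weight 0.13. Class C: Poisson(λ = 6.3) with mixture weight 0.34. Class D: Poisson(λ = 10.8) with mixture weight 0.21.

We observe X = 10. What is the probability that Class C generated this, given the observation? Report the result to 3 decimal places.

The responsibility of component k is w_k f_k(x) divided by Σ_j w_j f_j(x).
Poisson probabilities:
  L_A = e^(−2.2)·2.2^10/10! = 8.10991e-05
  L_B = e^(−3.2)·3.2^10/10! = 0.00126472
  L_C = e^(−6.3)·6.3^10/10! = 0.0498411
  L_D = e^(−10.8)·10.8^10/10! = 0.121365
Unnormalised posteriors:
  w_A·L_A = 0.32 × 8.10991e-05 = 2.59517e-05
  w_B·L_B = 0.13 × 0.00126472 = 0.000164414
  w_C·L_C = 0.34 × 0.0498411 = 0.016946
  w_D·L_D = 0.21 × 0.121365 = 0.0254867
Denominator: 2.59517e-05 + 0.000164414 + 0.016946 + 0.0254867 = 0.042623
P(Class C | the observation) = 0.016946 / 0.042623 ≈ 0.398

0.398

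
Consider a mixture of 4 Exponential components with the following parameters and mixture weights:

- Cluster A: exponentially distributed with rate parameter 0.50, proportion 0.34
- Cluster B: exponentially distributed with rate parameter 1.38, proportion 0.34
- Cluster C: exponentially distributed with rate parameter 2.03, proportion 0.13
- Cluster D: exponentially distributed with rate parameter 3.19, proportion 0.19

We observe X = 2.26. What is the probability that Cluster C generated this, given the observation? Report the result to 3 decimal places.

0.034

The responsibility of component k is w_k f_k(x) divided by Σ_j w_j f_j(x).
Evaluate each component's likelihood at the observed value:
  f_A = 0.161517
  f_B = 0.0610101
  f_C = 0.0206557
  f_D = 0.00235933
Unnormalised posteriors:
  w_A·f_A = 0.34 × 0.161517 = 0.0549157
  w_B·f_B = 0.34 × 0.0610101 = 0.0207434
  w_C·f_C = 0.13 × 0.0206557 = 0.00268524
  w_D·f_D = 0.19 × 0.00235933 = 0.000448272
Evidence: 0.0549157 + 0.0207434 + 0.00268524 + 0.000448272 = 0.0787926
Responsibility of Cluster C: 0.00268524 / 0.0787926 ≈ 0.034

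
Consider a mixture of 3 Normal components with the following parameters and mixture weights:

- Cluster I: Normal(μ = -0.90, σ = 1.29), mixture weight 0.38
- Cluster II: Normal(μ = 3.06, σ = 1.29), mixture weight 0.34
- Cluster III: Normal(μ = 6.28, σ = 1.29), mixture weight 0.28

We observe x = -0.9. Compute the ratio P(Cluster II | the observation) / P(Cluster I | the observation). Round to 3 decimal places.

0.008

Posterior odds = (P(Z=i) f_i(x)) / (P(Z=j) f_j(x)); the normalising sum cancels.
Component likelihoods at x = -0.9:
  p_I = (1/(1.29·√(2π)))·exp(−(-0.9−-0.90)²/(2·1.29²)) = 0.309258·exp(-0.00000) = 0.309258
  p_II = (1/(1.29·√(2π)))·exp(−(-0.9−3.06)²/(2·1.29²)) = 0.309258·exp(-4.71174) = 0.00277997
  p_III = (1/(1.29·√(2π)))·exp(−(-0.9−6.28)²/(2·1.29²)) = 0.309258·exp(-15.48957) = 5.79808e-08
0.000945188 / 0.117518 ≈ 0.008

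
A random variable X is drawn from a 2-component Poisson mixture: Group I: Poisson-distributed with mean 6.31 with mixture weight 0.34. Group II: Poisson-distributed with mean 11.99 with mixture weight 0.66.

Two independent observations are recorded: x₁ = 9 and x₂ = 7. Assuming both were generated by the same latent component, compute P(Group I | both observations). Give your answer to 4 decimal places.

0.6048

By Bayes' theorem, P(k | x) = π_k f_k(x) / Σ_j π_j f_j(x).
Since both observations come from the same component, the likelihood for component k is f_k(x₁)·f_k(x₂).
  L_I = [e^(−6.31)·6.31^9/9! = 0.0794517] × [0.143674] = 0.0114151
  L_II = [e^(−11.99)·11.99^9/9! = 0.0875828] × [0.0438645] = 0.00384177
Multiply by the mixture weights:
  π_I·L_I = 0.34 × 0.0114151 = 0.00388113
  π_II·L_II = 0.66 × 0.00384177 = 0.00253557
Normaliser: 0.00388113 + 0.00253557 = 0.0064167
P(Group I | data) = 0.00388113 / 0.0064167 ≈ 0.6048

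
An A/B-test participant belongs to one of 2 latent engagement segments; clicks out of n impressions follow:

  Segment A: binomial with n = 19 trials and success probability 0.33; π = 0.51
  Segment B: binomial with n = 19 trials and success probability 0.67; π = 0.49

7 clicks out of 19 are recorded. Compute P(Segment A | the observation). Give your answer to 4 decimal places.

The responsibility of component k is w_k f_k(x) divided by Σ_j w_j f_j(x).
Evaluate each component's likelihood at the observed value:
  L_A = C(19,7)·0.33^7·0.67^12 = 50388·0.000426184·0.00818272 = 0.17572
  L_B = C(19,7)·0.67^7·0.33^12 = 50388·0.0606071·1.66789e-06 = 0.00509352
Multiply by the mixture weights:
  w_A·L_A = 0.51 × 0.17572 = 0.0896174
  w_B·L_B = 0.49 × 0.00509352 = 0.00249582
Normaliser: 0.0896174 + 0.00249582 = 0.0921133
So the posterior for Segment A is 0.0896174 / 0.0921133 ≈ 0.9729.

0.9729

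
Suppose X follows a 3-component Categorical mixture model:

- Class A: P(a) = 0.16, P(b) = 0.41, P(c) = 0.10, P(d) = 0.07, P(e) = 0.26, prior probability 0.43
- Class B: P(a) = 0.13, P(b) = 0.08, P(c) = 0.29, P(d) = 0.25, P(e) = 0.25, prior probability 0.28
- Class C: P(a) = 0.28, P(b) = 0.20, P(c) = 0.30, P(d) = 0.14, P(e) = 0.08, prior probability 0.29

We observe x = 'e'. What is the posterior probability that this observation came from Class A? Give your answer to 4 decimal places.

0.5454

Posterior ∝ prior × likelihood, so P(k | x) ∝ w_k f_k(x); normalise over all components.
Component likelihoods at x = 'e':
  L_A = 0.26
  L_B = 0.25
  L_C = 0.08
Unnormalised posteriors:
  w_A·L_A = 0.43 × 0.26 = 0.1118
  w_B·L_B = 0.28 × 0.25 = 0.07
  w_C·L_C = 0.29 × 0.08 = 0.0232
Evidence: 0.1118 + 0.07 + 0.0232 = 0.205
Responsibility of Class A: 0.1118 / 0.205 ≈ 0.5454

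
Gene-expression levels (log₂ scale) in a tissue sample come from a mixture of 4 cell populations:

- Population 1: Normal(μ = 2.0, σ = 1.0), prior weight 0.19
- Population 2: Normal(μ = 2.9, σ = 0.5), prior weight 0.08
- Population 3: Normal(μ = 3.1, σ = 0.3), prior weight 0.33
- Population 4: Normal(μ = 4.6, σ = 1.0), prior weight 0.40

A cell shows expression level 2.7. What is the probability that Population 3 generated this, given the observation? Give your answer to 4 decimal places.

0.5553

Apply Bayes' rule: the posterior for each component is proportional to its prior times its likelihood at x.
Component likelihoods at x = 2.7:
  f_1 = (1/(1.0·√(2π)))·exp(−(2.7−2.0)²/(2·1.0²)) = 0.398942·exp(-0.24500) = 0.312254
  f_2 = (1/(0.5·√(2π)))·exp(−(2.7−2.9)²/(2·0.5²)) = 0.797885·exp(-0.08000) = 0.73654
  f_3 = (1/(0.3·√(2π)))·exp(−(2.7−3.1)²/(2·0.3²)) = 1.329808·exp(-0.88889) = 0.5467
  f_4 = (1/(1.0·√(2π)))·exp(−(2.7−4.6)²/(2·1.0²)) = 0.398942·exp(-1.80500) = 0.0656158
Unnormalised posteriors:
  π_1·f_1 = 0.19 × 0.312254 = 0.0593282
  π_2·f_2 = 0.08 × 0.73654 = 0.0589232
  π_3·f_3 = 0.33 × 0.5467 = 0.180411
  π_4·f_4 = 0.40 × 0.0656158 = 0.0262463
Sum: 0.0593282 + 0.0589232 + 0.180411 + 0.0262463 = 0.324909
So the posterior for Population 3 is 0.180411 / 0.324909 ≈ 0.5553.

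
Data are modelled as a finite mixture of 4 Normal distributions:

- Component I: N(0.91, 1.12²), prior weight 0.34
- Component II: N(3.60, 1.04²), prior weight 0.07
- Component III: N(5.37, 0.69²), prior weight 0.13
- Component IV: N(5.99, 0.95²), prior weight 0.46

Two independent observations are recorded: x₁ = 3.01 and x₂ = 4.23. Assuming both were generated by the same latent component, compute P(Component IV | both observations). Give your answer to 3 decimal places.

0.014

P(component k | x) = P(Z=k)·f_k(x) / marginal(x), where marginal(x) = Σ_j P(Z=j)·f_j(x).
Since both observations come from the same component, the likelihood for component k is f_k(x₁)·f_k(x₂).
  L_I = [(1/(1.12·√(2π)))·exp(−(3.01−0.91)²/(2·1.12²)) = 0.356198·exp(-1.75781) = 0.0614163] × [0.00440171] = 0.000270337
  L_II = [(1/(1.04·√(2π)))·exp(−(3.01−3.60)²/(2·1.04²)) = 0.383598·exp(-0.16092) = 0.326581] × [0.319296] = 0.104276
  L_III = [(1/(0.69·√(2π)))·exp(−(3.01−5.37)²/(2·0.69²)) = 0.578177·exp(-5.84919) = 0.00166644] × [0.147679] = 0.000246098
  L_IV = [(1/(0.95·√(2π)))·exp(−(3.01−5.99)²/(2·0.95²)) = 0.419939·exp(-4.91989) = 0.00306553] × [0.0754891] = 0.000231414
Unnormalised posteriors:
  P(Z=I)·L_I = 0.34 × 0.000270337 = 9.19145e-05
  P(Z=II)·L_II = 0.07 × 0.104276 = 0.00729931
  P(Z=III)·L_III = 0.13 × 0.000246098 = 3.19928e-05
  P(Z=IV)·L_IV = 0.46 × 0.000231414 = 0.000106451
Sum: 9.19145e-05 + 0.00729931 + 3.19928e-05 + 0.000106451 = 0.00752967
So the posterior for Component IV is 0.000106451 / 0.00752967 ≈ 0.014.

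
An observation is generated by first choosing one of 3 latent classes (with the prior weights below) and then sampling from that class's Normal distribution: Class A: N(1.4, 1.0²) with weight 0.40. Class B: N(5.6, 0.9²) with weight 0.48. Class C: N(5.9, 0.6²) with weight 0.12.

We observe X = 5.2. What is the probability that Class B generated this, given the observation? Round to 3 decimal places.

Apply Bayes' rule: the posterior for each component is proportional to its prior times its likelihood at x.
Evaluate each component's likelihood at the observed value:
  p_A = (1/(1.0·√(2π)))·exp(−(5.2−1.4)²/(2·1.0²)) = 0.398942·exp(-7.22000) = 0.000291947
  p_B = (1/(0.9·√(2π)))·exp(−(5.2−5.6)²/(2·0.9²)) = 0.443269·exp(-0.09877) = 0.401582
  p_C = (1/(0.6·√(2π)))·exp(−(5.2−5.9)²/(2·0.6²)) = 0.664904·exp(-0.68056) = 0.336664
Weight by the priors:
  π_A·p_A = 0.40 × 0.000291947 = 0.000116779
  π_B·p_B = 0.48 × 0.401582 = 0.192759
  π_C·p_C = 0.12 × 0.336664 = 0.0403997
Marginal: 0.000116779 + 0.192759 + 0.0403997 = 0.233276
P(Class B | 5.2) = 0.192759 / 0.233276 ≈ 0.826

0.826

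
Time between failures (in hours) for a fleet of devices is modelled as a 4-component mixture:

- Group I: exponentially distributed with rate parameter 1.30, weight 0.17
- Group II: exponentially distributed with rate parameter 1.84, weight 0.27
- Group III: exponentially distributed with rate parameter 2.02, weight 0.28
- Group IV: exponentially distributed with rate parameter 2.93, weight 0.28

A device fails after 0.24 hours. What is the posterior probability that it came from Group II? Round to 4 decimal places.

0.2585

The responsibility of component k is π_k f_k(x) divided by Σ_j π_j f_j(x).
Evaluate each component's likelihood at the observed value:
  f_I = 1.30·e^(−1.30·0.24) = 1.30·e^(−0.3120) = 0.951576
  f_II = 1.84·e^(−1.84·0.24) = 1.84·e^(−0.4416) = 1.18313
  f_III = 2.02·e^(−2.02·0.24) = 2.02·e^(−0.4848) = 1.24396
  f_IV = 2.93·e^(−2.93·0.24) = 2.93·e^(−0.7032) = 1.45035
Unnormalised posteriors:
  π_I·f_I = 0.17 × 0.951576 = 0.161768
  π_II·f_II = 0.27 × 1.18313 = 0.319446
  π_III·f_III = 0.28 × 1.24396 = 0.348308
  π_IV·f_IV = 0.28 × 1.45035 = 0.406097
Denominator: 0.161768 + 0.319446 + 0.348308 + 0.406097 = 1.23562
Responsibility of Group II: 0.319446 / 1.23562 ≈ 0.2585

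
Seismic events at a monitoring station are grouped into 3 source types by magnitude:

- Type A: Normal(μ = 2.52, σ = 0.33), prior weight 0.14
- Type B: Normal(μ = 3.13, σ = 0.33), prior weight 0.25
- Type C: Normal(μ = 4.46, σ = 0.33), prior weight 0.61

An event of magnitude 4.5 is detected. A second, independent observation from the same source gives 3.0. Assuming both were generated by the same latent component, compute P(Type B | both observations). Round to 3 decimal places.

0.552

Apply Bayes' rule: the posterior for each component is proportional to its prior times its likelihood at x.
Since both observations come from the same component, the likelihood for component k is f_k(x₁)·f_k(x₂).
  L_A = [(1/(0.33·√(2π)))·exp(−(4.5−2.52)²/(2·0.33²)) = 1.208916·exp(-18.00000) = 1.84118e-08] × [0.419737] = 7.7281e-09
  L_B = [(1/(0.33·√(2π)))·exp(−(4.5−3.13)²/(2·0.33²)) = 1.208916·exp(-8.61754) = 0.000218699] × [1.11866] = 0.000244649
  L_C = [(1/(0.33·√(2π)))·exp(−(4.5−4.46)²/(2·0.33²)) = 1.208916·exp(-0.00735) = 1.20007] × [6.79162e-05] = 8.1504e-05
Weight by the priors:
  π_A·L_A = 0.14 × 7.7281e-09 = 1.08193e-09
  π_B·L_B = 0.25 × 0.000244649 = 6.11623e-05
  π_C·L_C = 0.61 × 8.1504e-05 = 4.97174e-05
Denominator: 1.08193e-09 + 6.11623e-05 + 4.97174e-05 = 0.000110881
Responsibility of Type B: 6.11623e-05 / 0.000110881 ≈ 0.552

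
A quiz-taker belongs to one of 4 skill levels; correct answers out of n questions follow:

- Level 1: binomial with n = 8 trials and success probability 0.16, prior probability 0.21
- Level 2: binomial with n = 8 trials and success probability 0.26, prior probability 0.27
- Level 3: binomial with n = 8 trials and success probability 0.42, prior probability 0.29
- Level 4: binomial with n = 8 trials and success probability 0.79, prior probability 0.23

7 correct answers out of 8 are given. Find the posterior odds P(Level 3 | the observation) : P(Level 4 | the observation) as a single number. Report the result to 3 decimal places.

Since P(k|x) ∝ w_k f_k(x), the posterior odds are w_i f_i(x) / (w_j f_j(x)).
Evaluate each component's likelihood at the observed value:
  L_1 = 1.80389e-05
  L_2 = 0.000475483
  L_3 = 0.010697
  L_4 = 0.322626
0.00310214 / 0.0742039 ≈ 0.042

0.042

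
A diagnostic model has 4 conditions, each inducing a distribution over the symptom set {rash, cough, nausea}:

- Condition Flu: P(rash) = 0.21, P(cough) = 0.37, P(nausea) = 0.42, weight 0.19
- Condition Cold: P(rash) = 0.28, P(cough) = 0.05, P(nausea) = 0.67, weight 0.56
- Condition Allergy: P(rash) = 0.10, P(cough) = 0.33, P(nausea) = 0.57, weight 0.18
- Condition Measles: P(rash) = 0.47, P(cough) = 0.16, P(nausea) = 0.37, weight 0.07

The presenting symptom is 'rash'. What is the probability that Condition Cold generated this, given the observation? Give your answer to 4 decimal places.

The responsibility of component k is π_k f_k(x) divided by Σ_j π_j f_j(x).
Evaluate each component's likelihood at the observed value:
  f_Flu = 0.21
  f_Cold = 0.28
  f_Allergy = 0.1
  f_Measles = 0.47
Unnormalised posteriors:
  π_Flu·f_Flu = 0.19 × 0.21 = 0.0399
  π_Cold·f_Cold = 0.56 × 0.28 = 0.1568
  π_Allergy·f_Allergy = 0.18 × 0.1 = 0.018
  π_Measles·f_Measles = 0.07 × 0.47 = 0.0329
Evidence: 0.0399 + 0.1568 + 0.018 + 0.0329 = 0.2476
P(Condition Cold | 'rash') ≈ 0.6333

0.6333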